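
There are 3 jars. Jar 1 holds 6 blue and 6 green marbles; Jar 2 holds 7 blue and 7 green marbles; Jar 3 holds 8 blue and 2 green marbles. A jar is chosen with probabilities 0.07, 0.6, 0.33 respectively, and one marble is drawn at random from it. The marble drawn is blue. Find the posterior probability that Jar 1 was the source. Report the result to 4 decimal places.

Posterior probability ≈ 0.0584

P(blue|Jar 1) = 0.5; P(blue|Jar 2) = 0.5; P(blue|Jar 3) = 0.8.
Prior × likelihood for each source: 0.07·0.5=0.03500, 0.6·0.5=0.3000, 0.33·0.8=0.2640. Summing gives P(blue) = 0.59900.
P(Jar 1 | blue) = 0.03500 / 0.59900 = 0.0584.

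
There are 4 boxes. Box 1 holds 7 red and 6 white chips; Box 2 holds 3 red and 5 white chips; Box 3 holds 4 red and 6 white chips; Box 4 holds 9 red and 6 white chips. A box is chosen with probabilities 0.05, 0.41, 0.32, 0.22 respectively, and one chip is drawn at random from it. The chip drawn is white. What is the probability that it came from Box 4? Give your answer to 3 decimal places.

Posterior probability ≈ 0.157

P(white|Box 1) = 0.4615; P(white|Box 2) = 0.625; P(white|Box 3) = 0.6; P(white|Box 4) = 0.4.
Prior × likelihood for each source: 0.05·0.4615=0.02308, 0.41·0.625=0.2562, 0.32·0.6=0.1920, 0.22·0.4=0.08800. Summing gives P(white) = 0.55933.
P(Box 4 | white) = 0.08800 / 0.55933 = 0.157.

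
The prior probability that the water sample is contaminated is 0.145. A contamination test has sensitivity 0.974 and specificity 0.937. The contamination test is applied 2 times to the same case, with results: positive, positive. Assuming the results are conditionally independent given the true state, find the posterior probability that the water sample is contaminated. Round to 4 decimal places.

Posterior P(H) ≈ 0.9759

Let H be the event that the water sample is contaminated; start with P(H) = 0.145. P('positive'|H) = 0.974, P('positive'|¬H) = 0.063.
Update on result 1 ('positive'): P(H) ← 0.974·0.1450 / (0.974·0.1450 + 0.063·0.8550) = 0.14123/0.19509 = 0.7239.
Update on result 2 ('positive'): P(H) ← 0.974·0.7239 / (0.974·0.7239 + 0.063·0.2761) = 0.70508/0.72248 = 0.9759.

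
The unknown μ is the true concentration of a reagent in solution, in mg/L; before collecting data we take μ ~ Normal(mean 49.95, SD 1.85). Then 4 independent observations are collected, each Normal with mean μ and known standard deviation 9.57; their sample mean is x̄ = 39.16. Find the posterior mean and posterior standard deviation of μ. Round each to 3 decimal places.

Posterior mean ≈ 48.547; posterior SD ≈ 1.726

Prior precision 1/τ₀² = 1/1.85² = 0.292184; data precision n/σ² = 4/9.57² = 0.0436753.
Posterior precision = 0.292184 + 0.0436753 = 0.335859, giving posterior SD = 1/√0.335859 = 1.726.
Posterior mean = (0.292184·49.95 + 0.0436753·39.16) / 0.335859 = 48.547.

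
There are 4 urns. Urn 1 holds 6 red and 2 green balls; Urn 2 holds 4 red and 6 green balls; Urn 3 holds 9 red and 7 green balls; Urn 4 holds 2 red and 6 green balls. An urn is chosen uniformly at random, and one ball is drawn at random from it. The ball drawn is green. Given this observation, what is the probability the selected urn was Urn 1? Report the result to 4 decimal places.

Posterior probability ≈ 0.1227

Tabulate prior·likelihood by source: [1] prior 0.25, lik 0.25, product 0.06250; [2] prior 0.25, lik 0.6, product 0.1500; [3] prior 0.25, lik 0.4375, product 0.1094; [4] prior 0.25, lik 0.75, product 0.1875.
Normalizing constant = 0.50938; the posterior for Urn 1 is its product over the sum, 0.06250/0.50938 = 0.1227.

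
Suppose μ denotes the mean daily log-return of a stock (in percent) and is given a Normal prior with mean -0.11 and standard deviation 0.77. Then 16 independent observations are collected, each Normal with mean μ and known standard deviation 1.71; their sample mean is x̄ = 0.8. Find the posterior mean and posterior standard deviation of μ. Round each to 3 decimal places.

Posterior mean ≈ 0.586; posterior SD ≈ 0.374

With known σ, the Normal prior is conjugate. Weight on the data is w = (n/σ²)/(n/σ² + 1/τ₀²) = 5.47177/(5.47177+1.68663) = 0.76438.
Posterior mean = w·x̄ + (1−w)·μ₀ = 0.76438·0.8 + 0.23562·-0.11 = 0.586. Posterior variance = 1/(5.47177+1.68663) = 0.139696, so SD = 0.374.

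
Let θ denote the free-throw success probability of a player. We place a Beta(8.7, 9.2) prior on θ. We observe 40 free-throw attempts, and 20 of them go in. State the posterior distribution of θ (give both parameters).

Posterior: Beta(28.7, 29.2)

Observing 20 successes and 20 failures updates Beta(8.7, 9.2) by adding the success and failure counts to the two shape parameters: α = 8.7+20 = 28.7, β = 9.2+20 = 29.2.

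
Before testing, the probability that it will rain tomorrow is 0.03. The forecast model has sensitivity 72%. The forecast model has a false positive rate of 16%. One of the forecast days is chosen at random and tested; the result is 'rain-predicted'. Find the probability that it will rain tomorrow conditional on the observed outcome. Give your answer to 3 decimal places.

Write H for 'it will rain tomorrow'. Prior odds H:¬H = 0.03/0.97 = 0.030928. For the 'rain-predicted' outcome, the likelihood ratio is 0.72/0.16 = 4.5000.
Posterior odds = 0.030928 × 4.5000 = 0.13918, so P(H|E) = 0.13918/(1+0.13918) = 0.122.

P(H | E) ≈ 0.122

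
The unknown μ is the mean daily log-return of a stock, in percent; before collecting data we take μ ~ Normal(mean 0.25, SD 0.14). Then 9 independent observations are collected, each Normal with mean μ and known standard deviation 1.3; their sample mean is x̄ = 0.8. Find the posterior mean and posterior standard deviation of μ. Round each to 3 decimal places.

Posterior mean ≈ 0.302; posterior SD ≈ 0.133

With known σ, the Normal prior is conjugate. Weight on the data is w = (n/σ²)/(n/σ² + 1/τ₀²) = 5.32544/(5.32544+51.0204) = 0.094514.
Posterior mean = w·x̄ + (1−w)·μ₀ = 0.094514·0.8 + 0.90549·0.25 = 0.302. Posterior variance = 1/(5.32544+51.0204) = 0.0177475, so SD = 0.133.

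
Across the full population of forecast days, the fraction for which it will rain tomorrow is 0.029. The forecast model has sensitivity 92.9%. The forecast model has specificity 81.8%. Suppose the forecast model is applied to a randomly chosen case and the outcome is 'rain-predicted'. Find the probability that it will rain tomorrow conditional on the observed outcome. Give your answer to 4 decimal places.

P(H | E) ≈ 0.1323

Let H be the event that it will rain tomorrow. P(H) = 0.029, so P(¬H) = 0.971. With E the 'rain-predicted' result, P(E|H) = 0.929 and P(E|¬H) = 0.182.
P(E) = 0.929·0.029 + 0.182·0.971 = 0.026941 + 0.17672 = 0.20366.
By Bayes' theorem, P(H|E) = 0.026941 / 0.20366 = 0.1323.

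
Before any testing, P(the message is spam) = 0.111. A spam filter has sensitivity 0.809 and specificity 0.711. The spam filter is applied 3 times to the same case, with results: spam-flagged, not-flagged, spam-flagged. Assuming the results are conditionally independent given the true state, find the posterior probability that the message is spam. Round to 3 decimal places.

Posterior P(H) ≈ 0.208

Let H be the event that the message is spam; start with P(H) = 0.111. P('spam-flagged'|H) = 0.809, P('spam-flagged'|¬H) = 0.289.
Update on result 1 ('spam-flagged'): P(H) ← 0.809·0.1110 / (0.809·0.1110 + 0.289·0.8890) = 0.089799/0.34672 = 0.2590.
Update on result 2 ('not-flagged'): P(H) ← 0.191·0.2590 / (0.191·0.2590 + 0.711·0.7410) = 0.049468/0.57632 = 0.0858.
Update on result 3 ('spam-flagged'): P(H) ← 0.809·0.0858 / (0.809·0.0858 + 0.289·0.9142) = 0.069440/0.33363 = 0.2081.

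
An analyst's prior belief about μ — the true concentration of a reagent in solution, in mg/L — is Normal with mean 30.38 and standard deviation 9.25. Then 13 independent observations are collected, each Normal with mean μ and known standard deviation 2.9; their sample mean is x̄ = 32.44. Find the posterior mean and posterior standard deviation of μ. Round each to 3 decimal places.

With known σ, the Normal prior is conjugate. Weight on the data is w = (n/σ²)/(n/σ² + 1/τ₀²) = 1.54578/(1.54578+0.0116874) = 0.99250.
Posterior mean = w·x̄ + (1−w)·μ₀ = 0.99250·32.44 + 0.0075041·30.38 = 32.425. Posterior variance = 1/(1.54578+0.0116874) = 0.642069, so SD = 0.801.

Posterior mean ≈ 32.425; posterior SD ≈ 0.801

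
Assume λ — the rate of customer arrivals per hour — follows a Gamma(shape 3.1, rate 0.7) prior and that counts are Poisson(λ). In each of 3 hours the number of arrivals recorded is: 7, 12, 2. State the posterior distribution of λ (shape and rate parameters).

Posterior: Gamma(shape=24.1, rate=3.7)

The Poisson likelihood adds the total count to the shape and the number of exposure periods to the rate. Here ∑xᵢ = 21 and n = 3, so shape 3.1→24.1 and rate 0.7→3.7.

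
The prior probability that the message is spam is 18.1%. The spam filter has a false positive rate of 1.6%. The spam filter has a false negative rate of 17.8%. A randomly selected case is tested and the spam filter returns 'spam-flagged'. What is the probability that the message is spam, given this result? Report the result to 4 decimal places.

P(H | E) ≈ 0.9191

Write H for 'the message is spam'. Prior odds H:¬H = 0.181/0.819 = 0.22100. For the 'spam-flagged' outcome, the likelihood ratio is 0.822/0.016 = 51.375.
Posterior odds = 0.22100 × 51.375 = 11.354, so P(H|E) = 11.354/(1+11.354) = 0.9191.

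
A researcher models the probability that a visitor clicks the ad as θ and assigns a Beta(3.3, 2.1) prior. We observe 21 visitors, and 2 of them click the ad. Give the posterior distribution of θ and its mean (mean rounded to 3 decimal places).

Posterior: Beta(5.3, 21.1); mean ≈ 0.201

Observing 2 successes and 19 failures updates Beta(3.3, 2.1) by adding the success and failure counts to the two shape parameters: α = 3.3+2 = 5.3, β = 2.1+19 = 21.1.
E[θ | data] = 5.3/(5.3+21.1) = 0.201.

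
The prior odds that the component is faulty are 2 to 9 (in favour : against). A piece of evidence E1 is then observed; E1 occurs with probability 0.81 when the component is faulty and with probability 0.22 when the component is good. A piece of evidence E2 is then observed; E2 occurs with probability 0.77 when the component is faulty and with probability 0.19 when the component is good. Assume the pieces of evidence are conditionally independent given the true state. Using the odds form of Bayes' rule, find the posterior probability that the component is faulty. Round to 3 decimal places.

Prior odds = 2/9 = 0.22222. In log-odds, ln(0.22222) = -1.5041.
Add log likelihood ratios: ln(3.6818) + ln(4.0526) = 2.7028.
Posterior log-odds = 1.1987, so posterior odds = exp(1.1987) = 3.3158. Converting, P(H|E) = 3.3158/4.3158 = 0.768.

Posterior probability ≈ 0.768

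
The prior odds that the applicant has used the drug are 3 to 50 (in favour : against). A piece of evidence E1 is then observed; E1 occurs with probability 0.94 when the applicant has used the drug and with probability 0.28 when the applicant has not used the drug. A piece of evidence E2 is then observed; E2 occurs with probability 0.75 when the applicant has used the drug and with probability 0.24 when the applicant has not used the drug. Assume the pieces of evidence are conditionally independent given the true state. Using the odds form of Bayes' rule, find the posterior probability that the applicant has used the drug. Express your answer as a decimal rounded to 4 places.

Prior odds = 3/50 = 0.060000.
Likelihood ratio for E1 = 0.94/0.28 = 3.3571.
Likelihood ratio for E2 = 0.75/0.24 = 3.1250.
Posterior odds = prior odds × LR₁ × LR₂ = 0.62946.
Posterior probability = odds/(1+odds) = 0.62946/1.6295 = 0.3863.

Posterior probability ≈ 0.3863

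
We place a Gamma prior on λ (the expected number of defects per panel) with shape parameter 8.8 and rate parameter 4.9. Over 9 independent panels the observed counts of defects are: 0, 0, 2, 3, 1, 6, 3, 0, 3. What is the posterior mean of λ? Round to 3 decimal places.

Posterior mean ≈ 1.928

The Poisson likelihood adds the total count to the shape and the number of exposure periods to the rate. Here ∑xᵢ = 18 and n = 9, so shape 8.8→26.8 and rate 4.9→13.9.
Posterior mean = shape/rate = 26.8/13.9 = 1.928.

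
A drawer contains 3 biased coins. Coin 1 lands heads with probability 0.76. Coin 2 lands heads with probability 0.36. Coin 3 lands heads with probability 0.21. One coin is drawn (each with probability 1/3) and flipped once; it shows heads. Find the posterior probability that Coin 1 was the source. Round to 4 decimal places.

Tabulate prior·likelihood by source: [1] prior 0.333333, lik 0.76, product 0.2533; [2] prior 0.333333, lik 0.36, product 0.1200; [3] prior 0.333333, lik 0.21, product 0.07000.
Normalizing constant = 0.44333; the posterior for Coin 1 is its product over the sum, 0.2533/0.44333 = 0.5714.

Posterior probability ≈ 0.5714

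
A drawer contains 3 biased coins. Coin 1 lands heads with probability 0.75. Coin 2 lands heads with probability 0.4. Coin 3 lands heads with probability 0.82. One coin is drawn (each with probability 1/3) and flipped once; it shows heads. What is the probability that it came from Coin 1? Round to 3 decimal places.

P(heads|C1) = 0.75; P(heads|C2) = 0.4; P(heads|C3) = 0.82.
Prior × likelihood for each source: 0.333333·0.75=0.2500, 0.333333·0.4=0.1333, 0.333333·0.82=0.2733. Summing gives P(heads) = 0.65667.
P(Coin 1 | heads) = 0.2500 / 0.65667 = 0.381.

Posterior probability ≈ 0.381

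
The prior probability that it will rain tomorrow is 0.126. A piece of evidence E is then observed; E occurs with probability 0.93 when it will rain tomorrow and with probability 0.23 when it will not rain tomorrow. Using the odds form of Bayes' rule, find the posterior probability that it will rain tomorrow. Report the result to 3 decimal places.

Prior odds = 0.126/(1−0.126) = 0.14416. In log-odds, ln(0.14416) = -1.9368.
Add log likelihood ratio: ln(4.0435) = 1.3971.
Posterior log-odds = -0.53969, so posterior odds = exp(-0.53969) = 0.58293. Converting, P(H|E) = 0.58293/1.5829 = 0.368.

Posterior probability ≈ 0.368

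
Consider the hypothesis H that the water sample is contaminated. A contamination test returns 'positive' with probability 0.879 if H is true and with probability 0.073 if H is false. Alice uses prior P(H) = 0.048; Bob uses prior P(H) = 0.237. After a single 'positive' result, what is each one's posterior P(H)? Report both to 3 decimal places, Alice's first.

Alice: 0.378; Bob: 0.789

The likelihood ratio for a 'positive' result is 0.879/0.073 = 12.041.
Alice: prior odds 0.048/0.952 = 0.050420; posterior odds 0.60711; posterior probability 0.378.
Bob: prior odds 0.237/0.763 = 0.31062; posterior odds 3.7402; posterior probability 0.789.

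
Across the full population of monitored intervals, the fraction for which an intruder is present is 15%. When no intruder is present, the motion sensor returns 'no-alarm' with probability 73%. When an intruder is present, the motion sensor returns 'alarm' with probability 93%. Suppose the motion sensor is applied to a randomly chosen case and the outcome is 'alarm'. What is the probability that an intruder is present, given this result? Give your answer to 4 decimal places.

P(H | E) ≈ 0.3780

Let H be the event that an intruder is present. P(H) = 0.15, so P(¬H) = 0.85. With E the 'alarm' result, P(E|H) = 0.93 and P(E|¬H) = 0.27.
P(E) = 0.93·0.15 + 0.27·0.85 = 0.13950 + 0.22950 = 0.36900.
By Bayes' theorem, P(H|E) = 0.13950 / 0.36900 = 0.3780.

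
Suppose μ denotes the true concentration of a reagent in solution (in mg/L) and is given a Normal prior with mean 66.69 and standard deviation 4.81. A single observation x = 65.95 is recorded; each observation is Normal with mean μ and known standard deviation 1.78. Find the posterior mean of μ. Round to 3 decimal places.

Prior precision 1/τ₀² = 1/4.81² = 0.0432225; data precision n/σ² = 1/1.78² = 0.315617.
Posterior precision = 0.0432225 + 0.315617 = 0.358839.
Posterior mean = (0.0432225·66.69 + 0.315617·65.95) / 0.358839 = 66.039.

Posterior mean ≈ 66.039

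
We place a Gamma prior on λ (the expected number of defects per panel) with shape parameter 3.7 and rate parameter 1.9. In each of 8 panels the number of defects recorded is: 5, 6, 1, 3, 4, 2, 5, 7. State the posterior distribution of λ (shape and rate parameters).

Total count ∑xᵢ = 33 over n = 8 panels.
Gamma is conjugate to the Poisson likelihood: posterior is Gamma(shape = 3.7+33 = 36.7, rate = 1.9+8 = 9.9).

Posterior: Gamma(shape=36.7, rate=9.9)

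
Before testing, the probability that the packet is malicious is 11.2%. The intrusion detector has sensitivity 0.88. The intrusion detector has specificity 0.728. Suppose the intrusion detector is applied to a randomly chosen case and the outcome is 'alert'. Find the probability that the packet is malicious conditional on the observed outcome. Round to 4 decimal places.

P(H | E) ≈ 0.2898

Let H be the event that the packet is malicious. P(H) = 0.112, so P(¬H) = 0.888. With E the 'alert' result, P(E|H) = 0.88 and P(E|¬H) = 0.272.
P(E) = 0.88·0.112 + 0.272·0.888 = 0.098560 + 0.24154 = 0.34010.
By Bayes' theorem, P(H|E) = 0.098560 / 0.34010 = 0.2898.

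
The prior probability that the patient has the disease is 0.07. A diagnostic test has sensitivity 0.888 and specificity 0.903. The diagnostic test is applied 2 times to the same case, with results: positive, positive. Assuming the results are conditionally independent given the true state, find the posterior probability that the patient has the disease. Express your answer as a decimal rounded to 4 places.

Posterior P(H) ≈ 0.8632

Let H be the event that the patient has the disease; start with P(H) = 0.07. P('positive'|H) = 0.888, P('positive'|¬H) = 0.097.
Update on result 1 ('positive'): P(H) ← 0.888·0.0700 / (0.888·0.0700 + 0.097·0.9300) = 0.062160/0.15237 = 0.4080.
Update on result 2 ('positive'): P(H) ← 0.888·0.4080 / (0.888·0.4080 + 0.097·0.5920) = 0.36226/0.41969 = 0.8632.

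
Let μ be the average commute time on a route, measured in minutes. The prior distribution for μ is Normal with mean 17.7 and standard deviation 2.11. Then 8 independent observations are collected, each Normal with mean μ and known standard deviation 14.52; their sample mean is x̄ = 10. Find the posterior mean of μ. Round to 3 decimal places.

With known σ, the Normal prior is conjugate. Weight on the data is w = (n/σ²)/(n/σ² + 1/τ₀²) = 0.0379452/(0.0379452+0.224613) = 0.14452.
Posterior mean = w·x̄ + (1−w)·μ₀ = 0.14452·10 + 0.85548·17.7 = 16.587.

Posterior mean ≈ 16.587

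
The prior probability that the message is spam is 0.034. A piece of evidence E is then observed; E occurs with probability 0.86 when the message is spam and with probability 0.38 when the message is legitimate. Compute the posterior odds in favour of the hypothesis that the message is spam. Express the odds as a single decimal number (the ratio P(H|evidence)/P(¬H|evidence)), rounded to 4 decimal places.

Prior odds = 0.034/(1−0.034) = 0.035197. In log-odds, ln(0.035197) = -3.3468.
Add log likelihood ratio: ln(2.2632) = 0.81676.
Posterior log-odds = -2.5300, so posterior odds = exp(-2.5300) = 0.079656.

Posterior odds ≈ 0.0797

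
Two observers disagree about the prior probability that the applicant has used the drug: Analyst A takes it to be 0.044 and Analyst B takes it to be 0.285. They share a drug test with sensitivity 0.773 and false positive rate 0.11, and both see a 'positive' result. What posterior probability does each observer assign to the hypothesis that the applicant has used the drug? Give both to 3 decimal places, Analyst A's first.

P('+'|H) = 0.773, P('+'|¬H) = 0.11.
Analyst A: numerator 0.773·0.044 = 0.034012; evidence = 0.034012+0.11·0.956 = 0.13917; posterior = 0.244.
Analyst B: numerator 0.773·0.285 = 0.22030; evidence = 0.22030+0.11·0.715 = 0.29895; posterior = 0.737.

Analyst A: 0.244; Analyst B: 0.737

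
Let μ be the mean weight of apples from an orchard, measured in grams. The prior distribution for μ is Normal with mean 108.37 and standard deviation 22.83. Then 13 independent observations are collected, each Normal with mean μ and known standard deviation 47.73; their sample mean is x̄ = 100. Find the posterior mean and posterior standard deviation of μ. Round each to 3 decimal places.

Prior precision 1/τ₀² = 1/22.83² = 0.00191862; data precision n/σ² = 13/47.73² = 0.00570638.
Posterior precision = 0.00191862 + 0.00570638 = 0.00762499, giving posterior SD = 1/√0.00762499 = 11.452.
Posterior mean = (0.00191862·108.37 + 0.00570638·100) / 0.00762499 = 102.106.

Posterior mean ≈ 102.106; posterior SD ≈ 11.452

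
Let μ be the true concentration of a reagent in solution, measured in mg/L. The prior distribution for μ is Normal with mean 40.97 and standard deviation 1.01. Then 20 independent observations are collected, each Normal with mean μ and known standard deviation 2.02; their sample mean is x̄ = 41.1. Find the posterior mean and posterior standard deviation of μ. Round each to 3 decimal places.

With known σ, the Normal prior is conjugate. Weight on the data is w = (n/σ²)/(n/σ² + 1/τ₀²) = 4.90148/(4.90148+0.980296) = 0.83333.
Posterior mean = w·x̄ + (1−w)·μ₀ = 0.83333·41.1 + 0.16667·40.97 = 41.078. Posterior variance = 1/(4.90148+0.980296) = 0.170017, so SD = 0.412.

Posterior mean ≈ 41.078; posterior SD ≈ 0.412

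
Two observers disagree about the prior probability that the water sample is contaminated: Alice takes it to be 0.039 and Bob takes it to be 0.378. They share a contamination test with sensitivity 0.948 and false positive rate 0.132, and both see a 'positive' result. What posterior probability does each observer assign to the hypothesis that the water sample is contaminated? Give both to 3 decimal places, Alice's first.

The likelihood ratio for a 'positive' result is 0.948/0.132 = 7.1818.
Alice: prior odds 0.039/0.961 = 0.040583; posterior odds 0.29146; posterior probability 0.226.
Bob: prior odds 0.378/0.622 = 0.60772; posterior odds 4.3645; posterior probability 0.814.

Alice: 0.226; Bob: 0.814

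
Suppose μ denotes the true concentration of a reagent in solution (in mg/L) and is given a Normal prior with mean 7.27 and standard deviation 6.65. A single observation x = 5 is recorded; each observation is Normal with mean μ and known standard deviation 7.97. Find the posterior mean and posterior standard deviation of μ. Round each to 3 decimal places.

Posterior mean ≈ 6.338; posterior SD ≈ 5.106

With known σ, the Normal prior is conjugate. Weight on the data is w = (n/σ²)/(n/σ² + 1/τ₀²) = 0.0157428/(0.0157428+0.0226129) = 0.41044.
Posterior mean = w·x̄ + (1−w)·μ₀ = 0.41044·5 + 0.58956·7.27 = 6.338. Posterior variance = 1/(0.0157428+0.0226129) = 26.0717, so SD = 5.106.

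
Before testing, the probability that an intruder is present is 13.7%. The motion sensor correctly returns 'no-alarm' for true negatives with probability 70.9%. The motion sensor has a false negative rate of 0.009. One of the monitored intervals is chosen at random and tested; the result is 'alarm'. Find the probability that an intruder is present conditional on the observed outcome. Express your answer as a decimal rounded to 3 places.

Write H for 'an intruder is present'. Prior odds H:¬H = 0.137/0.863 = 0.15875. For the 'alarm' outcome, the likelihood ratio is 0.991/0.291 = 3.4055.
Posterior odds = 0.15875 × 3.4055 = 0.54062, so P(H|E) = 0.54062/(1+0.54062) = 0.351.

P(H | E) ≈ 0.351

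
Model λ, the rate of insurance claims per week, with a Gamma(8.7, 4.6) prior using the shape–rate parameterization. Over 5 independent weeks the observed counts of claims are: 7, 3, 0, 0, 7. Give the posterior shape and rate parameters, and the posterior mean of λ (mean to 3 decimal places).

Posterior: Gamma(shape=25.7, rate=9.6); mean ≈ 2.677

The Poisson likelihood adds the total count to the shape and the number of exposure periods to the rate. Here ∑xᵢ = 17 and n = 5, so shape 8.7→25.7 and rate 4.6→9.6.
Posterior mean = shape/rate = 25.7/9.6 = 2.677.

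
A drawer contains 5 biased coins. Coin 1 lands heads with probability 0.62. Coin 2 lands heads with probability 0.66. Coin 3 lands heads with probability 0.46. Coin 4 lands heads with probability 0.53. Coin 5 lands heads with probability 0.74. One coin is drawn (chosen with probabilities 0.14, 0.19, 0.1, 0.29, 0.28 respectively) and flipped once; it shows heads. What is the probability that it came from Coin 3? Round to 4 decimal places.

Posterior probability ≈ 0.0743

Tabulate prior·likelihood by source: [1] prior 0.14, lik 0.62, product 0.08680; [2] prior 0.19, lik 0.66, product 0.1254; [3] prior 0.1, lik 0.46, product 0.04600; [4] prior 0.29, lik 0.53, product 0.1537; [5] prior 0.28, lik 0.74, product 0.2072.
Normalizing constant = 0.61910; the posterior for Coin 3 is its product over the sum, 0.04600/0.61910 = 0.0743.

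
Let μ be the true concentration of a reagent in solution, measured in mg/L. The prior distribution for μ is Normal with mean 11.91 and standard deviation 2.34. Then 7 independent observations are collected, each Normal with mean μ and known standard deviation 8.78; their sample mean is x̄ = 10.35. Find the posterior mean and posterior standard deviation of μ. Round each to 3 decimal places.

Posterior mean ≈ 11.392; posterior SD ≈ 1.912

With known σ, the Normal prior is conjugate. Weight on the data is w = (n/σ²)/(n/σ² + 1/τ₀²) = 0.0908048/(0.0908048+0.182628) = 0.33209.
Posterior mean = w·x̄ + (1−w)·μ₀ = 0.33209·10.35 + 0.66791·11.91 = 11.392. Posterior variance = 1/(0.0908048+0.182628) = 3.65720, so SD = 1.912.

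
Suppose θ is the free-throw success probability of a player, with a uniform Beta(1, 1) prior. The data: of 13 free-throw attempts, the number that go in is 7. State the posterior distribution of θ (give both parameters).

Posterior: Beta(8, 7)

Observing 7 successes and 6 failures updates Beta(1, 1) by adding the success and failure counts to the two shape parameters: α = 1+7 = 8, β = 1+6 = 7.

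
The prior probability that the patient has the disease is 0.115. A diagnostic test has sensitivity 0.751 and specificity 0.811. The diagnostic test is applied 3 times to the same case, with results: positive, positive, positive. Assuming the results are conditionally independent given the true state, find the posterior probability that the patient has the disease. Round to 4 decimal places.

With H the event that the patient has the disease, the joint likelihood of the observed sequence is P(data|H) = 0.751·0.751·0.751 = 0.42356 and P(data|¬H) = 0.189·0.189·0.189 = 0.0067513.
Bayes: P(H|data) = 0.115·0.42356 / (0.115·0.42356 + 0.885·0.0067513) = 0.048710/0.054685 = 0.8907.

Posterior P(H) ≈ 0.8907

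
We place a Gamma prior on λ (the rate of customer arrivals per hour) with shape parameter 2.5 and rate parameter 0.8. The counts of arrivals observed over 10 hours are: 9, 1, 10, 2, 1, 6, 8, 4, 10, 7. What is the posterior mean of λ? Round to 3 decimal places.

Posterior mean ≈ 5.602

The Poisson likelihood adds the total count to the shape and the number of exposure periods to the rate. Here ∑xᵢ = 58 and n = 10, so shape 2.5→60.5 and rate 0.8→10.8.
Posterior mean = shape/rate = 60.5/10.8 = 5.602.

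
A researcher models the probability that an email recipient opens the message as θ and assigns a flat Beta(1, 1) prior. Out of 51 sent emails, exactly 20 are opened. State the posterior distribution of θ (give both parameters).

Observing 20 successes and 31 failures updates Beta(1, 1) by adding the success and failure counts to the two shape parameters: α = 1+20 = 21, β = 1+31 = 32.

Posterior: Beta(21, 32)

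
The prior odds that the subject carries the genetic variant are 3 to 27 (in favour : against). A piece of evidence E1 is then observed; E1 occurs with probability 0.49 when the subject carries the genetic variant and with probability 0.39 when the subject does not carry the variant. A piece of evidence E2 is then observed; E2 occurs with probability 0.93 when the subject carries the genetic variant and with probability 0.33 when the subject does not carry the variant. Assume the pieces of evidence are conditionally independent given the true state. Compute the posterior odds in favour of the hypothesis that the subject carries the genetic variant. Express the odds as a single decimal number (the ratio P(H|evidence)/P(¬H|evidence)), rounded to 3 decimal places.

Posterior odds ≈ 0.393

Prior odds = 3/27 = 0.11111.
Likelihood ratio for E1 = 0.49/0.39 = 1.2564.
Likelihood ratio for E2 = 0.93/0.33 = 2.8182.
Posterior odds = prior odds × LR₁ × LR₂ = 0.39342.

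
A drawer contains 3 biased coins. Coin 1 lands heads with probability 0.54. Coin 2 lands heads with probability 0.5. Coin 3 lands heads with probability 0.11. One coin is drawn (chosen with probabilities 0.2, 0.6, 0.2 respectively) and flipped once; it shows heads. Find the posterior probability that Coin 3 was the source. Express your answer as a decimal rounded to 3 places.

Posterior probability ≈ 0.051

P(heads|C1) = 0.54; P(heads|C2) = 0.5; P(heads|C3) = 0.11.
Prior × likelihood for each source: 0.2·0.54=0.1080, 0.6·0.5=0.3000, 0.2·0.11=0.02200. Summing gives P(heads) = 0.43000.
P(Coin 3 | heads) = 0.02200 / 0.43000 = 0.051.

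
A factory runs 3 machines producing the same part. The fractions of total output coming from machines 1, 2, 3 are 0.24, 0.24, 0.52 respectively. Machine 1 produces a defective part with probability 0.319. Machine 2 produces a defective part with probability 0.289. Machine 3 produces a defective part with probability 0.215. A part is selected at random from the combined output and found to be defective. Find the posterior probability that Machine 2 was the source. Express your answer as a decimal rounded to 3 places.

Posterior probability ≈ 0.269

Tabulate prior·likelihood by source: [1] prior 0.24, lik 0.319, product 0.07656; [2] prior 0.24, lik 0.289, product 0.06936; [3] prior 0.52, lik 0.215, product 0.1118.
Normalizing constant = 0.25772; the posterior for Machine 2 is its product over the sum, 0.06936/0.25772 = 0.269.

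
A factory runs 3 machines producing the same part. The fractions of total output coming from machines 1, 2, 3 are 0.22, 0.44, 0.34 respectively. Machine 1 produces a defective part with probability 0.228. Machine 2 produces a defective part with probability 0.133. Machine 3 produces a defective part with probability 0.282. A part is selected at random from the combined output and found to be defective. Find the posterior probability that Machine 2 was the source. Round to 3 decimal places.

Tabulate prior·likelihood by source: [1] prior 0.22, lik 0.228, product 0.05016; [2] prior 0.44, lik 0.133, product 0.05852; [3] prior 0.34, lik 0.282, product 0.09588.
Normalizing constant = 0.20456; the posterior for Machine 2 is its product over the sum, 0.05852/0.20456 = 0.286.

Posterior probability ≈ 0.286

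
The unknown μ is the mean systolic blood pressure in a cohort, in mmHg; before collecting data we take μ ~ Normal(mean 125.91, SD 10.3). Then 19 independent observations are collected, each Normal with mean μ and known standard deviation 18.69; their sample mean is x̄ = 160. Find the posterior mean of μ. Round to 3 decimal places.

Prior precision 1/τ₀² = 1/10.3² = 0.00942596; data precision n/σ² = 19/18.69² = 0.0543920.
Posterior precision = 0.00942596 + 0.0543920 = 0.0638180.
Posterior mean = (0.00942596·125.91 + 0.0543920·160) / 0.0638180 = 154.965.

Posterior mean ≈ 154.965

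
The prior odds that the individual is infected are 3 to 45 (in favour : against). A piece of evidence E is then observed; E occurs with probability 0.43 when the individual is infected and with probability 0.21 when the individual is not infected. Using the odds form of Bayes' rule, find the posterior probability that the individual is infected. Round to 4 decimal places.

Prior odds = 3/45 = 0.066667. In log-odds, ln(0.066667) = -2.7081.
Add log likelihood ratio: ln(2.0476) = 0.71668.
Posterior log-odds = -1.9914, so posterior odds = exp(-1.9914) = 0.13651. Converting, P(H|E) = 0.13651/1.1365 = 0.1201.

Posterior probability ≈ 0.1201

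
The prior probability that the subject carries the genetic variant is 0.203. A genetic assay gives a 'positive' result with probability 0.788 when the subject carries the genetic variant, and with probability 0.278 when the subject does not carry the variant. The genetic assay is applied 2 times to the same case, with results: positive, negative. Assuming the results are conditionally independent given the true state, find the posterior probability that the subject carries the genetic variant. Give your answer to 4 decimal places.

With H the event that the subject carries the genetic variant, the joint likelihood of the observed sequence is P(data|H) = 0.788·0.212 = 0.16706 and P(data|¬H) = 0.278·0.722 = 0.20072.
Bayes: P(H|data) = 0.203·0.16706 / (0.203·0.16706 + 0.797·0.20072) = 0.033912/0.19388 = 0.1749.

Posterior P(H) ≈ 0.1749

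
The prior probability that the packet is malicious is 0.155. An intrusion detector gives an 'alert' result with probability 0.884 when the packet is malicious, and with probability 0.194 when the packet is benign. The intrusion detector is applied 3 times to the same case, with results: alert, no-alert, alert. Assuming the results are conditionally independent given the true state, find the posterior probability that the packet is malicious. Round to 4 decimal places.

Let H be the event that the packet is malicious; start with P(H) = 0.155. P('alert'|H) = 0.884, P('alert'|¬H) = 0.194.
Update on result 1 ('alert'): P(H) ← 0.884·0.1550 / (0.884·0.1550 + 0.194·0.8450) = 0.13702/0.30095 = 0.4553.
Update on result 2 ('no-alert'): P(H) ← 0.116·0.4553 / (0.116·0.4553 + 0.806·0.5447) = 0.052814/0.49185 = 0.1074.
Update on result 3 ('alert'): P(H) ← 0.884·0.1074 / (0.884·0.1074 + 0.194·0.8926) = 0.094922/0.26809 = 0.3541.

Posterior P(H) ≈ 0.3541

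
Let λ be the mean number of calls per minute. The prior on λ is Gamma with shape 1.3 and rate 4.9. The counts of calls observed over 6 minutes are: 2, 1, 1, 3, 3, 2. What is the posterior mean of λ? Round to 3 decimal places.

The Poisson likelihood adds the total count to the shape and the number of exposure periods to the rate. Here ∑xᵢ = 12 and n = 6, so shape 1.3→13.3 and rate 4.9→10.9.
E[λ | data] = 13.3/10.9 = 1.220.

Posterior mean ≈ 1.220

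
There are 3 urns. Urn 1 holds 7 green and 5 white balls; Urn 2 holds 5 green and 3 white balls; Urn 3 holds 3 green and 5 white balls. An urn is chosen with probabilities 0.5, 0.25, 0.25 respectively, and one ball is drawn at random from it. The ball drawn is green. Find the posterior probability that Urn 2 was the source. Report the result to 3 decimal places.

Posterior probability ≈ 0.288

Tabulate prior·likelihood by source: [1] prior 0.5, lik 0.5833, product 0.2917; [2] prior 0.25, lik 0.625, product 0.1562; [3] prior 0.25, lik 0.375, product 0.09375.
Normalizing constant = 0.54167; the posterior for Urn 2 is its product over the sum, 0.1562/0.54167 = 0.288.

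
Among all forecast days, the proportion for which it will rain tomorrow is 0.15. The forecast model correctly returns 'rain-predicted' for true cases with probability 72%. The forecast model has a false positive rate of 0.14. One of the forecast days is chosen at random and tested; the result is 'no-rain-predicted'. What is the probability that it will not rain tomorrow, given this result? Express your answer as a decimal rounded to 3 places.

Let H be the event that it will rain tomorrow. P(H) = 0.15, so P(¬H) = 0.85. With E the 'no-rain-predicted' result, P(E|H) = 0.28 and P(E|¬H) = 0.86.
P(E) = 0.28·0.15 + 0.86·0.85 = 0.042000 + 0.73100 = 0.77300.
By Bayes' theorem, P(H|E) = 0.042000 / 0.77300 = 0.054. Hence P(¬H|E) = 1 − 0.054 = 0.946.

P(¬H | E) ≈ 0.946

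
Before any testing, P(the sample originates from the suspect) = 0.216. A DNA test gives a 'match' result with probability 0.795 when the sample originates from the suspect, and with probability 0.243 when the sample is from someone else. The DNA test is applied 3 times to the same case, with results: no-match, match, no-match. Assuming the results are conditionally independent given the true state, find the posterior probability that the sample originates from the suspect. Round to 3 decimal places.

With H the event that the sample originates from the suspect, the joint likelihood of the observed sequence is P(data|H) = 0.205·0.795·0.205 = 0.033410 and P(data|¬H) = 0.757·0.243·0.757 = 0.13925.
Bayes: P(H|data) = 0.216·0.033410 / (0.216·0.033410 + 0.784·0.13925) = 0.0072165/0.11639 = 0.0620.

Posterior P(H) ≈ 0.062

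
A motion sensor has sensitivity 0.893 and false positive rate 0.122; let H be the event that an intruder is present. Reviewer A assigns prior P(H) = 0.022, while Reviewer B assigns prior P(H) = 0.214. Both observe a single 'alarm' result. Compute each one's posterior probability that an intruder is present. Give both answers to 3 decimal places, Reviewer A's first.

P('+'|H) = 0.893, P('+'|¬H) = 0.122.
Reviewer A: numerator 0.893·0.022 = 0.019646; evidence = 0.019646+0.122·0.978 = 0.13896; posterior = 0.141.
Reviewer B: numerator 0.893·0.214 = 0.19110; evidence = 0.19110+0.122·0.786 = 0.28699; posterior = 0.666.

Reviewer A: 0.141; Reviewer B: 0.666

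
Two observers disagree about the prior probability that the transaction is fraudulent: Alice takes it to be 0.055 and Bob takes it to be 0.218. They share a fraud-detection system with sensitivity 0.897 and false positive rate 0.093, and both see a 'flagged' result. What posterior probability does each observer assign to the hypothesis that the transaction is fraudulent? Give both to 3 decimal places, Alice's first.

Alice: 0.360; Bob: 0.729

P('+'|H) = 0.897, P('+'|¬H) = 0.093.
Alice: numerator 0.897·0.055 = 0.049335; evidence = 0.049335+0.093·0.945 = 0.13722; posterior = 0.360.
Bob: numerator 0.897·0.218 = 0.19555; evidence = 0.19555+0.093·0.782 = 0.26827; posterior = 0.729.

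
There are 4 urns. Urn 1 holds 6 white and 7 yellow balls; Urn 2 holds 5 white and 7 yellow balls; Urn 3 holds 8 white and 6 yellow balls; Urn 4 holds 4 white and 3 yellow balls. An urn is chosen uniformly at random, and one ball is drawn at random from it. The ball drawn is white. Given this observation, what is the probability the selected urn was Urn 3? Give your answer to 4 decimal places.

P(white|Urn 1) = 0.4615; P(white|Urn 2) = 0.4167; P(white|Urn 3) = 0.5714; P(white|Urn 4) = 0.5714.
Prior × likelihood for each source: 0.25·0.4615=0.1154, 0.25·0.4167=0.1042, 0.25·0.5714=0.1429, 0.25·0.5714=0.1429. Summing gives P(white) = 0.50527.
P(Urn 3 | white) = 0.1429 / 0.50527 = 0.2827.

Posterior probability ≈ 0.2827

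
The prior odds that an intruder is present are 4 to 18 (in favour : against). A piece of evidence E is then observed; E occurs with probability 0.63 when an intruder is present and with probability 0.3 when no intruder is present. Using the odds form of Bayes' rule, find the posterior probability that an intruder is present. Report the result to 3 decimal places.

Prior odds = 4/18 = 0.22222. In log-odds, ln(0.22222) = -1.5041.
Add log likelihood ratio: ln(2.1000) = 0.74194.
Posterior log-odds = -0.76214, so posterior odds = exp(-0.76214) = 0.46667. Converting, P(H|E) = 0.46667/1.4667 = 0.318.

Posterior probability ≈ 0.318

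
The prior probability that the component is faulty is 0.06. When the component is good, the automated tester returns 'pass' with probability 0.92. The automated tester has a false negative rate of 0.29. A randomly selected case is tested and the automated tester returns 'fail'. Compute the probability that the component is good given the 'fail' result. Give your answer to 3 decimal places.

P(¬H | E) ≈ 0.638

Write H for 'the component is faulty'. Prior odds H:¬H = 0.06/0.94 = 0.063830. For the 'fail' outcome, the likelihood ratio is 0.71/0.08 = 8.8750.
Posterior odds = 0.063830 × 8.8750 = 0.56649, so P(H|E) = 0.56649/(1+0.56649) = 0.362. Then P(¬H|E) = 1 − 0.362 = 0.638.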